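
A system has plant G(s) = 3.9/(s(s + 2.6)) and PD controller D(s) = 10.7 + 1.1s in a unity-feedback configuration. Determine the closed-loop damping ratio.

ζ = 0.533

Forward path: (10.7 + 1.1s)·3.9/(s(s+2.6)). The closed-loop characteristic equation is s² + (2.6 + 3.9·1.1)s + 3.9·10.7 = 0.
That is s² + 6.89s + 41.73 = 0, so ω_n = 6.46 rad/s and ζ = 6.89/(2·6.46) = 0.5333.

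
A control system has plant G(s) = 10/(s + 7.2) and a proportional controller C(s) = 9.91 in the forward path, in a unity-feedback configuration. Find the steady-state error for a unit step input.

The loop is type 0. Static position error constant K_pos = C(0)·G(0) = 9.91·1.389 = 13.76.
Steady-state error to a unit step: e_ss = 1/(1+K_pos) = 1/14.76 = 0.0677.

0.0677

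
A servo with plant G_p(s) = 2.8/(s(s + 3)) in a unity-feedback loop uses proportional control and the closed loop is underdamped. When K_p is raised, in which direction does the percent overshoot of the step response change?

Characteristic equation s² + 3s + K_p·2.8 = 0: raising K_p raises ω_n while 2ζω_n = 3 is fixed, so ζ falls and overshoot grows.

increase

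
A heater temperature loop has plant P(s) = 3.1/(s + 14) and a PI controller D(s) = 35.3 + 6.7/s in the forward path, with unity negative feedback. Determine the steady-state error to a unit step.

0

The open loop D(s)P(s) has a pole at the origin (type 1), so the static position error constant is infinite and e_ss = 1/(1+∞) = 0.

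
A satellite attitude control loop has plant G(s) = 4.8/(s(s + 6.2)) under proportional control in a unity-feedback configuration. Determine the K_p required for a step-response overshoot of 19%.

K_p = 9.17

From %OS = 100·exp(−πζ/√(1−ζ²)) = 19%, ζ = −ln(0.19)/√(π²+ln²(0.19)) = 0.4673.
Characteristic equation s² + 6.2s + 4.8K_p = 0 gives ζ = 6.2/(2√(4.8K_p)).
Setting ζ = 0.4673: √(4.8K_p) = 6.2/(2·0.4673) = 6.633, so K_p = 44/4.8 = 9.17.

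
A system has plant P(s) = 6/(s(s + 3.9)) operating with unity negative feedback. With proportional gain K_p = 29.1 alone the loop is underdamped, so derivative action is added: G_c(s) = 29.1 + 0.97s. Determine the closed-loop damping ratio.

ζ = 0.368

Forward path: (29.1 + 0.97s)·6/(s(s+3.9)). The closed-loop characteristic equation is s² + (3.9 + 6·0.97)s + 6·29.1 = 0.
That is s² + 9.72s + 174.6 = 0, so ω_n = 13.21 rad/s and ζ = 9.72/(2·13.21) = 0.3678.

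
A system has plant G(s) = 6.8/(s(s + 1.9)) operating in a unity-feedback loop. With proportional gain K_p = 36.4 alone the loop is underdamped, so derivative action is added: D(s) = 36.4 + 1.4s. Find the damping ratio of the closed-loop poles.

ζ = 0.363

Forward path: (36.4 + 1.4s)·6.8/(s(s+1.9)). The closed-loop characteristic equation is s² + (1.9 + 6.8·1.4)s + 6.8·36.4 = 0.
That is s² + 11.42s + 247.5 = 0, so ω_n = 15.73 rad/s and ζ = 11.42/(2·15.73) = 0.3629.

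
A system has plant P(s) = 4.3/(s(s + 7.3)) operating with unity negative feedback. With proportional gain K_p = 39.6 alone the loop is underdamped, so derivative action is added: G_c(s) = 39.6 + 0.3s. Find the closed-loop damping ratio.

Forward path: (39.6 + 0.3s)·4.3/(s(s+7.3)). The closed-loop characteristic equation is s² + (7.3 + 4.3·0.3)s + 4.3·39.6 = 0.
That is s² + 8.59s + 170.3 = 0, so ω_n = 13.05 rad/s and ζ = 8.59/(2·13.05) = 0.3291.

ζ = 0.329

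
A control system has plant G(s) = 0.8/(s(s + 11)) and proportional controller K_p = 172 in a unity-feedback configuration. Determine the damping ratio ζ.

1 + K_p·G(s) = 0 gives s² + 11s + 137.6 = 0.
So ω_n² = 137.6 ⇒ ω_n = 11.73 rad/s, and ζ = 11/(2ω_n) = 0.469.

ζ = 0.469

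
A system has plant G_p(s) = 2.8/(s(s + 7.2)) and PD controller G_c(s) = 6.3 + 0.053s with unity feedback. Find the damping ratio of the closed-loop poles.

Forward path: (6.3 + 0.053s)·2.8/(s(s+7.2)). The closed-loop characteristic equation is s² + (7.2 + 2.8·0.053)s + 2.8·6.3 = 0.
That is s² + 7.348s + 17.64 = 0, so ω_n = 4.2 rad/s and ζ = 7.348/(2·4.2) = 0.8748.

ζ = 0.875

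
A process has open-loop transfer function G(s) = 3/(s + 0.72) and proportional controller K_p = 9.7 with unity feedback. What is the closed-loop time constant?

Closed-loop transfer function: T(s) = K_p·G(s)/(1 + K_p·G(s)) = 29.1/(s + 0.72 + 29.1) = 29.1/(s + 29.82).
Time constant τ = 1/29.82 = 0.0335 s.

τ = 0.0335 s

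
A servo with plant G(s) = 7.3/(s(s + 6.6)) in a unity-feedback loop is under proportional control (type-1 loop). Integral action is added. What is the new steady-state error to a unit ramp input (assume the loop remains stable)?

0

The integrator raises the loop to type 2, so K_v → ∞ and e_ss to a ramp is zero.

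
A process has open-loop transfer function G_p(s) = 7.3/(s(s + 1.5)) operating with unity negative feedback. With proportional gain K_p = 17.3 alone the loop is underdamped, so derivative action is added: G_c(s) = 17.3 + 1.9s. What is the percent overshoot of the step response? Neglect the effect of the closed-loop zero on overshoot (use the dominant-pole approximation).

Forward path: (17.3 + 1.9s)·7.3/(s(s+1.5)). The closed-loop characteristic equation is s² + (1.5 + 7.3·1.9)s + 7.3·17.3 = 0.
That is s² + 15.37s + 126.3 = 0, so ω_n = 11.24 rad/s and ζ = 15.37/(2·11.24) = 0.6838.
%OS = 100·exp(−πζ/√(1−ζ²)) = 5.26%.

5.26%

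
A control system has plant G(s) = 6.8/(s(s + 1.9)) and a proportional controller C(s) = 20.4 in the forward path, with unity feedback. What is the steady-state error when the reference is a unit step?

The open loop C(s)G(s) has a pole at the origin (type 1), so the static position error constant is infinite and e_ss = 1/(1+∞) = 0.

0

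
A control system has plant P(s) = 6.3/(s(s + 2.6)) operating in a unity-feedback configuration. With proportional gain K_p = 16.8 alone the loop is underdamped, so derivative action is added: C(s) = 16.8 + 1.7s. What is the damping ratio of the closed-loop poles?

Forward path: (16.8 + 1.7s)·6.3/(s(s+2.6)). The closed-loop characteristic equation is s² + (2.6 + 6.3·1.7)s + 6.3·16.8 = 0.
That is s² + 13.31s + 105.8 = 0, so ω_n = 10.29 rad/s and ζ = 13.31/(2·10.29) = 0.6469.

ζ = 0.647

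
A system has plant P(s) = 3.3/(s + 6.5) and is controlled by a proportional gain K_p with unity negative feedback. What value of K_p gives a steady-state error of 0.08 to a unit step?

The loop is type 0, so e_ss(step) = 1/(1 + K_pos) with K_pos = K_p·P(0).
P(0) = 0.5077. Require 1/(1 + K_p·0.5077) = 0.08, so 1 + 0.5077·K_p = 12.5.
K_p = (12.5 − 1)/0.5077 = 22.7.

K_p = 22.7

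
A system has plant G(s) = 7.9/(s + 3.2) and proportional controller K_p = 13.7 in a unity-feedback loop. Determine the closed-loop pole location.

s = -111.4

Closed-loop transfer function: T(s) = K_p·G(s)/(1 + K_p·G(s)) = 108.2/(s + 3.2 + 108.2) = 108.2/(s + 111.4).
The closed-loop pole is at s = −111.4.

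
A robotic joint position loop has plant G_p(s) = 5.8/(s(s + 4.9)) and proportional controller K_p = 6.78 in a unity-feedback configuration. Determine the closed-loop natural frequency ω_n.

ω_n = 6.27 rad/s

The closed-loop denominator is s(s+4.9) + 6.78·5.8 = s² + 4.9s + 39.32.
So ω_n² = 39.32 ⇒ ω_n = 6.271 rad/s, and ζ = 4.9/(2ω_n) = 0.391.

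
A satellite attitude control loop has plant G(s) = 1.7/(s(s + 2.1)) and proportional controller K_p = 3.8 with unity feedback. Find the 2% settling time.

From 1 + K_pG(s) = 0: s² + 2.1s + 6.46 = 0 ⇒ ω_n = 2.542, ζ = 0.4131.
2% settling time T_s ≈ 4/(ζω_n) = 4/1.05 = 3.81 s.

T_s ≈ 3.81 s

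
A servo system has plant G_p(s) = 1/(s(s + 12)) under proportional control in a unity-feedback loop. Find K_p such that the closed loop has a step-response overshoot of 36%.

K_p = 376

From %OS = 100·exp(−πζ/√(1−ζ²)) = 36%, ζ = −ln(0.36)/√(π²+ln²(0.36)) = 0.3093.
Characteristic equation s² + 12s + 1K_p = 0 gives ζ = 12/(2√(1K_p)).
Setting ζ = 0.3093: √(1K_p) = 12/(2·0.3093) = 19.4, so K_p = 376.4/1 = 376.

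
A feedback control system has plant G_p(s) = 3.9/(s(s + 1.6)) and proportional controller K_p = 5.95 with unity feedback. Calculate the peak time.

From 1 + K_pG_p(s) = 0: s² + 1.6s + 23.21 = 0 ⇒ ω_n = 4.817, ζ = 0.1661.
Damped frequency ω_d = ω_n√(1−ζ²) = 4.75 rad/s, so peak time T_p = π/ω_d = 0.661 s.

T_p = 0.661 s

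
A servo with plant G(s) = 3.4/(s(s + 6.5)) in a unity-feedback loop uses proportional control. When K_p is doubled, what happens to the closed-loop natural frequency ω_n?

increase

ω_n = √(3.4·K_p), which grows with K_p.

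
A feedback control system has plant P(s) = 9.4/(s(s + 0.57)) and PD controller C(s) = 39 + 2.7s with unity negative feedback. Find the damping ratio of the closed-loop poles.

Forward path: (39 + 2.7s)·9.4/(s(s+0.57)). The closed-loop characteristic equation is s² + (0.57 + 9.4·2.7)s + 9.4·39 = 0.
That is s² + 25.95s + 366.6 = 0, so ω_n = 19.15 rad/s and ζ = 25.95/(2·19.15) = 0.6777.

ζ = 0.678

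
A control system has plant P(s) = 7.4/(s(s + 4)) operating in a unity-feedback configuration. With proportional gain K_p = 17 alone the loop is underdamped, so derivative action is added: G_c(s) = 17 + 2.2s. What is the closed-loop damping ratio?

Forward path: (17 + 2.2s)·7.4/(s(s+4)). The closed-loop characteristic equation is s² + (4 + 7.4·2.2)s + 7.4·17 = 0.
That is s² + 20.28s + 125.8 = 0, so ω_n = 11.22 rad/s and ζ = 20.28/(2·11.22) = 0.9041.

ζ = 0.904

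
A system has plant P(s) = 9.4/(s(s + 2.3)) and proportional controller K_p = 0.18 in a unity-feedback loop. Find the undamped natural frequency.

ω_n = 1.3 rad/s

With unity feedback the closed-loop characteristic equation is s² + 2.3s + 0.18·9.4 = s² + 2.3s + 1.692 = 0.
Matching s² + 2ζω_n s + ω_n²: ω_n = √1.692 = 1.301 rad/s and 2ζω_n = 2.3, so ζ = 2.3/(2·1.301) = 0.884.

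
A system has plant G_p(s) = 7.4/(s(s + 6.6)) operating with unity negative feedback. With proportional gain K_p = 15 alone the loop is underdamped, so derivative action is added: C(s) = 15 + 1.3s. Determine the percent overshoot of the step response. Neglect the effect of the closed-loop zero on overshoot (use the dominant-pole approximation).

2.26%

Forward path: (15 + 1.3s)·7.4/(s(s+6.6)). The closed-loop characteristic equation is s² + (6.6 + 7.4·1.3)s + 7.4·15 = 0.
That is s² + 16.22s + 111 = 0, so ω_n = 10.54 rad/s and ζ = 16.22/(2·10.54) = 0.7698.
%OS = 100·exp(−πζ/√(1−ζ²)) = 2.26%.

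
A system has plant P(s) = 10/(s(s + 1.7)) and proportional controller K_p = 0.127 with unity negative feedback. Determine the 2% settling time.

From 1 + K_pP(s) = 0: s² + 1.7s + 1.27 = 0 ⇒ ω_n = 1.127, ζ = 0.7543.
2% settling time T_s ≈ 4/(ζω_n) = 4/0.85 = 4.71 s.

T_s ≈ 4.71 s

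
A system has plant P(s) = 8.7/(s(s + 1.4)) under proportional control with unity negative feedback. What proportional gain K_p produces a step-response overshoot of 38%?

From %OS = 100·exp(−πζ/√(1−ζ²)) = 38%, ζ = −ln(0.38)/√(π²+ln²(0.38)) = 0.2943.
Characteristic equation s² + 1.4s + 8.7K_p = 0 gives ζ = 1.4/(2√(8.7K_p)).
Setting ζ = 0.2943: √(8.7K_p) = 1.4/(2·0.2943) = 2.378, so K_p = 5.656/8.7 = 0.65.

K_p = 0.65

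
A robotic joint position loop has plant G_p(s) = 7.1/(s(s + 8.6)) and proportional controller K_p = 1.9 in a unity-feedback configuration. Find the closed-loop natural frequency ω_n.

ω_n = 3.67 rad/s

With unity feedback the closed-loop characteristic equation is s² + 8.6s + 1.9·7.1 = s² + 8.6s + 13.49 = 0.
Matching s² + 2ζω_n s + ω_n²: ω_n = √13.49 = 3.673 rad/s and 2ζω_n = 8.6, so ζ = 8.6/(2·3.673) = 1.17.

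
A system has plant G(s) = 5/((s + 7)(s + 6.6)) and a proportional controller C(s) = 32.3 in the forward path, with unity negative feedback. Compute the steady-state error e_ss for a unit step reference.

The loop is type 0. Static position error constant K_pos = C(0)·G(0) = 32.3·0.1082 = 3.496.
Steady-state error to a unit step: e_ss = 1/(1+K_pos) = 1/4.496 = 0.222.

0.222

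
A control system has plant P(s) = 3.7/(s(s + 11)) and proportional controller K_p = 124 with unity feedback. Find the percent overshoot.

43.4%

The closed-loop denominator s² + 11s + 458.8 gives ω_n = √458.8 = 21.42 and ζ = 11/(2ω_n) = 0.2568.
%OS = 100·exp(−πζ/√(1−ζ²)) = 100·exp(−π·0.2568/√0.9341) = 43.4%.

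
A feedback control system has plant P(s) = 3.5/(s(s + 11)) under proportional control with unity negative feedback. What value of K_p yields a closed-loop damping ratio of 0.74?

K_p = 15.8

Closed-loop characteristic equation: s² + 11s + K_p·3.5 = 0.
So ω_n = √(3.5K_p) and 2ζω_n = 11, giving ζ = 11/(2√(3.5K_p)).
Setting ζ = 0.74: √(3.5K_p) = 11/(2·0.74) = 7.432, so K_p = 55.24/3.5 = 15.8.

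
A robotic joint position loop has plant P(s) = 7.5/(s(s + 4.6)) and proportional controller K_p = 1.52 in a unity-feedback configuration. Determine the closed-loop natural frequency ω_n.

The closed-loop denominator is s(s+4.6) + 1.52·7.5 = s² + 4.6s + 11.4.
So ω_n² = 11.4 ⇒ ω_n = 3.376 rad/s, and ζ = 4.6/(2ω_n) = 0.681.

ω_n = 3.38 rad/s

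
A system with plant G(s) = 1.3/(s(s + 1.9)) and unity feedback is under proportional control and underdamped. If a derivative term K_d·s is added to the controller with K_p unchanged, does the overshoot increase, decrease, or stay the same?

decrease

The derivative term adds K·K_d to the s-coefficient of the characteristic equation, raising 2ζω_n while ω_n is unchanged; ζ increases, so overshoot decreases.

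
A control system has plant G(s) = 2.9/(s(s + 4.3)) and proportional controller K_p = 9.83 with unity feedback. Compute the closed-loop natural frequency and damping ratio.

The closed-loop denominator is s(s+4.3) + 9.83·2.9 = s² + 4.3s + 28.51.
Matching s² + 2ζω_n s + ω_n²: ω_n = √28.51 = 5.339 rad/s and 2ζω_n = 4.3, so ζ = 4.3/(2·5.339) = 0.403.

ω_n = 5.34 rad/s, ζ = 0.403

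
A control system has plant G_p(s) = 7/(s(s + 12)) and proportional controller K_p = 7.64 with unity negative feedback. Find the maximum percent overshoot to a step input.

Closed-loop characteristic equation: s² + 12s + 53.48 = 0, so ω_n = 7.313 rad/s and ζ = 12/(2·7.313) = 0.8205.
%OS = 100·exp(−πζ/√(1−ζ²)) = 100·exp(−π·0.8205/√0.3269) = 1.1%.

1.1%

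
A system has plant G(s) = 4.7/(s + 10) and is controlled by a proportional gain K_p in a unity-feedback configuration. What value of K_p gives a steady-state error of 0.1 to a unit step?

For a type-0 loop with proportional control, e_ss = 1/(1 + K_p·G(0)).
G(0) = 0.47. Require 1/(1 + K_p·0.47) = 0.1, so 1 + 0.47·K_p = 10.
K_p = (10 − 1)/0.47 = 19.1.

K_p = 19.1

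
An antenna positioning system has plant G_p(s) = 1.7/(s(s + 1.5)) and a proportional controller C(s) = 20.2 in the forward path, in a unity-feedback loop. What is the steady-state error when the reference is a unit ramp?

The loop has one pole at the origin (type 1). Velocity error constant K_v = lim_{s→0} s·C(s)G_p(s) = 20.2·1.7/1.5 = 22.89.
Steady-state error to a unit ramp: e_ss = 1/K_v = 0.0437.

0.0437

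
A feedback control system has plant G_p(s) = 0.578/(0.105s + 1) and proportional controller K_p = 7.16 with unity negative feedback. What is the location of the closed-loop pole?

s = -48.94

Closed loop: T(s) = K_p·G_p/(1+K_p·G_p) = 4.138/(0.105s + 1 + 4.138), with pole at s = −(1 + 4.138)/0.105 = −48.94.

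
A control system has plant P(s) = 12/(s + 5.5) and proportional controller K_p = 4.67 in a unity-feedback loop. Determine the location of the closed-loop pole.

Closed-loop transfer function: T(s) = K_p·P(s)/(1 + K_p·P(s)) = 56.04/(s + 5.5 + 56.04) = 56.04/(s + 61.54).
The closed-loop pole is at s = −61.54.

s = -61.54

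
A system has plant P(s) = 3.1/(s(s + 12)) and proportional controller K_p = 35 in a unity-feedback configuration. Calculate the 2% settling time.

The closed-loop denominator s² + 12s + 108.5 gives ω_n = √108.5 = 10.42 and ζ = 12/(2ω_n) = 0.576.
2% settling time T_s ≈ 4/(ζω_n) = 4/6 = 0.667 s.

T_s ≈ 0.667 s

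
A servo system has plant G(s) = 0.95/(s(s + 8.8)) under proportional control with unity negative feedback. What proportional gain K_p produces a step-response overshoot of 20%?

K_p = 98

From %OS = 100·exp(−πζ/√(1−ζ²)) = 20%, ζ = −ln(0.2)/√(π²+ln²(0.2)) = 0.4559.
Characteristic equation s² + 8.8s + 0.95K_p = 0 gives ζ = 8.8/(2√(0.95K_p)).
Setting ζ = 0.4559: √(0.95K_p) = 8.8/(2·0.4559) = 9.65, so K_p = 93.13/0.95 = 98.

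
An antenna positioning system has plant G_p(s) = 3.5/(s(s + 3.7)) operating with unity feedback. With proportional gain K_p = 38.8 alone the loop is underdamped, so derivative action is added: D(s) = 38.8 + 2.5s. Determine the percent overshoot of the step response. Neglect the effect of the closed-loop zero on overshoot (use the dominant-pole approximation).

Forward path: (38.8 + 2.5s)·3.5/(s(s+3.7)). The closed-loop characteristic equation is s² + (3.7 + 3.5·2.5)s + 3.5·38.8 = 0.
That is s² + 12.45s + 135.8 = 0, so ω_n = 11.65 rad/s and ζ = 12.45/(2·11.65) = 0.5342.
%OS = 100·exp(−πζ/√(1−ζ²)) = 13.7%.

13.7%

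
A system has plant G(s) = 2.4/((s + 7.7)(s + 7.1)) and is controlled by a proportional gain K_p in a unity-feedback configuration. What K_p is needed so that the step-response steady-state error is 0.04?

For a type-0 loop with proportional control, e_ss = 1/(1 + K_p·G(0)).
G(0) = 0.0439. Require 1/(1 + K_p·0.0439) = 0.04, so 1 + 0.0439·K_p = 25.
K_p = (25 − 1)/0.0439 = 547.

K_p = 547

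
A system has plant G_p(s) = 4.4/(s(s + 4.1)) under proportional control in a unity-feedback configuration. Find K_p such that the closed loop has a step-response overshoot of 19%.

K_p = 4.37

From %OS = 100·exp(−πζ/√(1−ζ²)) = 19%, ζ = −ln(0.19)/√(π²+ln²(0.19)) = 0.4673.
Characteristic equation s² + 4.1s + 4.4K_p = 0 gives ζ = 4.1/(2√(4.4K_p)).
Setting ζ = 0.4673: √(4.4K_p) = 4.1/(2·0.4673) = 4.386, so K_p = 19.24/4.4 = 4.37.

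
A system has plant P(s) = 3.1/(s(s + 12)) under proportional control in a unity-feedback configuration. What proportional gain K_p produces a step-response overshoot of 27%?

K_p = 78.5

From %OS = 100·exp(−πζ/√(1−ζ²)) = 27%, ζ = −ln(0.27)/√(π²+ln²(0.27)) = 0.3847.
Characteristic equation s² + 12s + 3.1K_p = 0 gives ζ = 12/(2√(3.1K_p)).
Setting ζ = 0.3847: √(3.1K_p) = 12/(2·0.3847) = 15.6, so K_p = 243.3/3.1 = 78.5.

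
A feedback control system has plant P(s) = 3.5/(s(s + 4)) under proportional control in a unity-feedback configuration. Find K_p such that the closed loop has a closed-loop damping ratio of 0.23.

K_p = 21.6

Closed-loop characteristic equation: s² + 4s + K_p·3.5 = 0.
So ω_n = √(3.5K_p) and 2ζω_n = 4, giving ζ = 4/(2√(3.5K_p)).
Setting ζ = 0.23: √(3.5K_p) = 4/(2·0.23) = 8.696, so K_p = 75.61/3.5 = 21.6.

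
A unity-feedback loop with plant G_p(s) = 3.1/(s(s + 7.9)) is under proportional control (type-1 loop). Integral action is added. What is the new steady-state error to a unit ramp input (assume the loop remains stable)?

The integrator raises the loop to type 2, so K_v → ∞ and e_ss to a ramp is zero.

0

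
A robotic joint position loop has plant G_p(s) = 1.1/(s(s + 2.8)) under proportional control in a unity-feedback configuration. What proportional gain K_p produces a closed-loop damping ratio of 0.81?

K_p = 2.72

Closed-loop characteristic equation: s² + 2.8s + K_p·1.1 = 0.
So ω_n = √(1.1K_p) and 2ζω_n = 2.8, giving ζ = 2.8/(2√(1.1K_p)).
Setting ζ = 0.81: √(1.1K_p) = 2.8/(2·0.81) = 1.728, so K_p = 2.987/1.1 = 2.72.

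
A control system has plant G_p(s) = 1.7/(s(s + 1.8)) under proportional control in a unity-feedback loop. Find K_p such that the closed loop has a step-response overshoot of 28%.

K_p = 3.38

From %OS = 100·exp(−πζ/√(1−ζ²)) = 28%, ζ = −ln(0.28)/√(π²+ln²(0.28)) = 0.3755.
Characteristic equation s² + 1.8s + 1.7K_p = 0 gives ζ = 1.8/(2√(1.7K_p)).
Setting ζ = 0.3755: √(1.7K_p) = 1.8/(2·0.3755) = 2.397, so K_p = 5.743/1.7 = 3.38.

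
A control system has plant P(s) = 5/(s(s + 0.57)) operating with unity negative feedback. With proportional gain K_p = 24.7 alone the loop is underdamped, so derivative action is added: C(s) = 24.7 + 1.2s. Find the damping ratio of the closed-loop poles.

ζ = 0.296

Forward path: (24.7 + 1.2s)·5/(s(s+0.57)). The closed-loop characteristic equation is s² + (0.57 + 5·1.2)s + 5·24.7 = 0.
That is s² + 6.57s + 123.5 = 0, so ω_n = 11.11 rad/s and ζ = 6.57/(2·11.11) = 0.2956.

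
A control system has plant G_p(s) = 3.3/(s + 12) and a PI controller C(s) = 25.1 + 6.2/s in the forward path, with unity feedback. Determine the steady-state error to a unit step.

The open loop C(s)G_p(s) has a pole at the origin (type 1), so the static position error constant is infinite and e_ss = 1/(1+∞) = 0.

0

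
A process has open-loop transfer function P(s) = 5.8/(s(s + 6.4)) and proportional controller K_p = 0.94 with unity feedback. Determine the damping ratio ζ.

ζ = 1.37

1 + K_p·P(s) = 0 gives s² + 6.4s + 5.452 = 0.
Matching s² + 2ζω_n s + ω_n²: ω_n = √5.452 = 2.335 rad/s and 2ζω_n = 6.4, so ζ = 6.4/(2·2.335) = 1.37.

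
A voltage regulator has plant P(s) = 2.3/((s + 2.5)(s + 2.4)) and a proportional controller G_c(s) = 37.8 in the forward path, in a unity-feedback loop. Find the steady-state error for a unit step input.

0.0646

The loop is type 0. Static position error constant K_pos = G_c(0)·P(0) = 37.8·0.3833 = 14.49.
Steady-state error to a unit step: e_ss = 1/(1+K_pos) = 1/15.49 = 0.0646.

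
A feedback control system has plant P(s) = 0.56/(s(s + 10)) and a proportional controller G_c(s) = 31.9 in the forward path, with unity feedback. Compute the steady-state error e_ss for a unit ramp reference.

0.56

The loop has one pole at the origin (type 1). Velocity error constant K_v = lim_{s→0} s·G_c(s)P(s) = 31.9·0.56/10 = 1.786.
Steady-state error to a unit ramp: e_ss = 1/K_v = 0.56.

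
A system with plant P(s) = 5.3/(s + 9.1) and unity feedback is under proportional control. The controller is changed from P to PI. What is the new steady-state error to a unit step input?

Adding integral action puts a pole at s = 0 in the forward path, raising the system type to 1; a type-1 loop has zero steady-state error to a step.

0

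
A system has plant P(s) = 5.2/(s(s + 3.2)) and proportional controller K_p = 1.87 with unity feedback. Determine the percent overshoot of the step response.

Closed-loop characteristic equation: s² + 3.2s + 9.724 = 0, so ω_n = 3.118 rad/s and ζ = 3.2/(2·3.118) = 0.5131.
%OS = 100·exp(−πζ/√(1−ζ²)) = 100·exp(−π·0.5131/√0.7367) = 15.3%.

15.3%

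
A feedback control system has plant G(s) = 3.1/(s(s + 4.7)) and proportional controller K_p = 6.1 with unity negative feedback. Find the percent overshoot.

Closed-loop characteristic equation: s² + 4.7s + 18.91 = 0, so ω_n = 4.349 rad/s and ζ = 4.7/(2·4.349) = 0.5404.
%OS = 100·exp(−πζ/√(1−ζ²)) = 100·exp(−π·0.5404/√0.708) = 13.3%.

13.3%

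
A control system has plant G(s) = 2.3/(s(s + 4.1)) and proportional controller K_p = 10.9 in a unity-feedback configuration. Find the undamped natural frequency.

ω_n = 5.01 rad/s

1 + K_p·G(s) = 0 gives s² + 4.1s + 25.07 = 0.
So ω_n² = 25.07 ⇒ ω_n = 5.007 rad/s, and ζ = 4.1/(2ω_n) = 0.409.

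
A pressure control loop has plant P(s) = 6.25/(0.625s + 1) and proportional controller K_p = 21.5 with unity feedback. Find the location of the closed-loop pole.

Closed loop: T(s) = K_p·P/(1+K_p·P) = 134.4/(0.625s + 1 + 134.4), with pole at s = −(1 + 134.4)/0.625 = −216.6.

s = -216.6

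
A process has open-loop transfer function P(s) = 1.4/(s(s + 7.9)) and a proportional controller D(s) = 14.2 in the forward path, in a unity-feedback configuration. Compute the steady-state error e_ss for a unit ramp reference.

The loop has one pole at the origin (type 1). Velocity error constant K_v = lim_{s→0} s·D(s)P(s) = 14.2·1.4/7.9 = 2.516.
Steady-state error to a unit ramp: e_ss = 1/K_v = 0.397.

0.397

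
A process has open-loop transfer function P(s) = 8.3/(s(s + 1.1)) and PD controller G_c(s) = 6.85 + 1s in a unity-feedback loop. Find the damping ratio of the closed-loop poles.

ζ = 0.623

Forward path: (6.85 + 1s)·8.3/(s(s+1.1)). The closed-loop characteristic equation is s² + (1.1 + 8.3·1)s + 8.3·6.85 = 0.
That is s² + 9.4s + 56.86 = 0, so ω_n = 7.54 rad/s and ζ = 9.4/(2·7.54) = 0.6233.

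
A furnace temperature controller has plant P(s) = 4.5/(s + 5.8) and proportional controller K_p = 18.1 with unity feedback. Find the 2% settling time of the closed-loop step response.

T_s ≈ 0.0458 s

Closed-loop transfer function: T(s) = K_p·P(s)/(1 + K_p·P(s)) = 81.45/(s + 5.8 + 81.45) = 81.45/(s + 87.25).
Time constant τ = 1/87.25 = 0.01146 s, so the 2% settling time is about 4τ = 0.0458 s.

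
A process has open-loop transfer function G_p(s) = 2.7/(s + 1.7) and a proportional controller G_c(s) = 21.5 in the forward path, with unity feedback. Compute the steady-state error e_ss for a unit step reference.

The loop is type 0. Static position error constant K_pos = G_c(0)·G_p(0) = 21.5·1.588 = 34.15.
Steady-state error to a unit step: e_ss = 1/(1+K_pos) = 1/35.15 = 0.0285.

0.0285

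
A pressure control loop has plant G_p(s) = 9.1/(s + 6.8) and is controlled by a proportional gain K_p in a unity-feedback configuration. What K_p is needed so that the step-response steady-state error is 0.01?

The loop is type 0, so e_ss(step) = 1/(1 + K_pos) with K_pos = K_p·G_p(0).
G_p(0) = 1.338. Require 1/(1 + K_p·1.338) = 0.01, so 1 + 1.338·K_p = 100.
K_p = (100 − 1)/1.338 = 74.

K_p = 74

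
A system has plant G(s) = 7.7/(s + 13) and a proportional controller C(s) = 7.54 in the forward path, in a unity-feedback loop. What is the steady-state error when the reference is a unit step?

The loop is type 0. Static position error constant K_pos = C(0)·G(0) = 7.54·0.5923 = 4.466.
Steady-state error to a unit step: e_ss = 1/(1+K_pos) = 1/5.466 = 0.183.

0.183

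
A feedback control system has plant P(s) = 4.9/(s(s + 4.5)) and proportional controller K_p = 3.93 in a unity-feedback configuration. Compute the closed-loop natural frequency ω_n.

With unity feedback the closed-loop characteristic equation is s² + 4.5s + 3.93·4.9 = s² + 4.5s + 19.26 = 0.
Matching s² + 2ζω_n s + ω_n²: ω_n = √19.26 = 4.388 rad/s and 2ζω_n = 4.5, so ζ = 4.5/(2·4.388) = 0.513.

ω_n = 4.39 rad/s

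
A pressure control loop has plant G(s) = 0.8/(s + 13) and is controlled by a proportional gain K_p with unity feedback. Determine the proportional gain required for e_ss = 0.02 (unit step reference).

K_p = 796

The loop is type 0, so e_ss(step) = 1/(1 + K_pos) with K_pos = K_p·G(0).
G(0) = 0.06154. Require 1/(1 + K_p·0.06154) = 0.02, so 1 + 0.06154·K_p = 50.
K_p = (50 − 1)/0.06154 = 796.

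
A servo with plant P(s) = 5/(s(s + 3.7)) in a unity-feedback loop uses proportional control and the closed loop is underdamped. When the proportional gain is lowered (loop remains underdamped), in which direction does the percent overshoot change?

ζ = 3.7/(2√(5K_p)) rises as K_p falls; higher damping means less overshoot.

decrease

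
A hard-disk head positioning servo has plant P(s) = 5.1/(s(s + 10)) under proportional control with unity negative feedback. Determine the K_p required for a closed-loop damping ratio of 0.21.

K_p = 111

Closed-loop characteristic equation: s² + 10s + K_p·5.1 = 0.
So ω_n = √(5.1K_p) and 2ζω_n = 10, giving ζ = 10/(2√(5.1K_p)).
Setting ζ = 0.21: √(5.1K_p) = 10/(2·0.21) = 23.81, so K_p = 566.9/5.1 = 111.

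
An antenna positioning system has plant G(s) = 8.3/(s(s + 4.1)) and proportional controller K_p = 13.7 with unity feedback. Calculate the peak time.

T_p = 0.3 s

The closed-loop denominator s² + 4.1s + 113.7 gives ω_n = √113.7 = 10.66 and ζ = 4.1/(2ω_n) = 0.1922.
Damped frequency ω_d = ω_n√(1−ζ²) = 10.46 rad/s, so peak time T_p = π/ω_d = 0.3 s.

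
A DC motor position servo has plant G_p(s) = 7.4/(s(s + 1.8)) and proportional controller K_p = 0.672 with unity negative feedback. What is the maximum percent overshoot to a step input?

25%

The closed-loop denominator s² + 1.8s + 4.973 gives ω_n = √4.973 = 2.23 and ζ = 1.8/(2ω_n) = 0.4036.
%OS = 100·exp(−πζ/√(1−ζ²)) = 100·exp(−π·0.4036/√0.8371) = 25%.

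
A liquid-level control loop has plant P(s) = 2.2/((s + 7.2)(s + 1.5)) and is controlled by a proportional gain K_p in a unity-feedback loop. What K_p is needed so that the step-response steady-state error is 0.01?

For a type-0 loop with proportional control, e_ss = 1/(1 + K_p·P(0)).
P(0) = 0.2037. Require 1/(1 + K_p·0.2037) = 0.01, so 1 + 0.2037·K_p = 100.
K_p = (100 − 1)/0.2037 = 486.

K_p = 486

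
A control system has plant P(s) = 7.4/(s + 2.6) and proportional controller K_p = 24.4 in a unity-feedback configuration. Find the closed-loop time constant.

Closed-loop transfer function: T(s) = K_p·P(s)/(1 + K_p·P(s)) = 180.6/(s + 2.6 + 180.6) = 180.6/(s + 183.2).
Time constant τ = 1/183.2 = 0.00546 s.

τ = 0.00546 s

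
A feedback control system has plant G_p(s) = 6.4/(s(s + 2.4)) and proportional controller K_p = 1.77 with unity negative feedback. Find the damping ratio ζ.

ζ = 0.357

With unity feedback the closed-loop characteristic equation is s² + 2.4s + 1.77·6.4 = s² + 2.4s + 11.33 = 0.
So ω_n² = 11.33 ⇒ ω_n = 3.366 rad/s, and ζ = 2.4/(2ω_n) = 0.357.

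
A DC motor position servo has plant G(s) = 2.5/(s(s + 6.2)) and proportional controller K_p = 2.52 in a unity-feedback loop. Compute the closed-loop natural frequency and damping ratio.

With unity feedback the closed-loop characteristic equation is s² + 6.2s + 2.52·2.5 = s² + 6.2s + 6.3 = 0.
Matching s² + 2ζω_n s + ω_n²: ω_n = √6.3 = 2.51 rad/s and 2ζω_n = 6.2, so ζ = 6.2/(2·2.51) = 1.24.

ω_n = 2.51 rad/s, ζ = 1.24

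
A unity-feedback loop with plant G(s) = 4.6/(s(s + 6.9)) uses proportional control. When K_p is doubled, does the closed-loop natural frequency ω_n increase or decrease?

increase

ω_n = √(4.6·K_p), which grows with K_p.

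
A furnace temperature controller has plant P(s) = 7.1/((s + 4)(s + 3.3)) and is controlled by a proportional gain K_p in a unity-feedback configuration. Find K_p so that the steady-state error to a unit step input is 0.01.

Steady-state error for a unit step on this type-0 loop is 1/(1 + K_p·P(0)).
P(0) = 0.5379. Require 1/(1 + K_p·0.5379) = 0.01, so 1 + 0.5379·K_p = 100.
K_p = (100 − 1)/0.5379 = 184.

K_p = 184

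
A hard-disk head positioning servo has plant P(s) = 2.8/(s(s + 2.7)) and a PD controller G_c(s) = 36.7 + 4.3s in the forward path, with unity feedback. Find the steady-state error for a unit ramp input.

The loop has one pole at the origin (type 1). Velocity error constant K_v = lim_{s→0} s·G_c(s)P(s) = 36.7·2.8/2.7 = 38.06.
Steady-state error to a unit ramp: e_ss = 1/K_v = 0.0263.

0.0263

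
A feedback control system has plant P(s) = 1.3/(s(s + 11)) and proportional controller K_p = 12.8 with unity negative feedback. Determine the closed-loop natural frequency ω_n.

ω_n = 4.08 rad/s

The closed-loop denominator is s(s+11) + 12.8·1.3 = s² + 11s + 16.64.
So ω_n² = 16.64 ⇒ ω_n = 4.079 rad/s, and ζ = 11/(2ω_n) = 1.35.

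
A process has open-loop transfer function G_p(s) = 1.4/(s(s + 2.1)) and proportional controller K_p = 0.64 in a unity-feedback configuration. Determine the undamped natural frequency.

ω_n = 0.947 rad/s

The closed-loop denominator is s(s+2.1) + 0.64·1.4 = s² + 2.1s + 0.896.
Matching s² + 2ζω_n s + ω_n²: ω_n = √0.896 = 0.9466 rad/s and 2ζω_n = 2.1, so ζ = 2.1/(2·0.9466) = 1.11.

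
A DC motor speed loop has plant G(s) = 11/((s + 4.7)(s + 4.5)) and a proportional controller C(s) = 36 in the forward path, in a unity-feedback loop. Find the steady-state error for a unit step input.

The loop is type 0. Static position error constant K_pos = C(0)·G(0) = 36·0.5201 = 18.72.
Steady-state error to a unit step: e_ss = 1/(1+K_pos) = 1/19.72 = 0.0507.

0.0507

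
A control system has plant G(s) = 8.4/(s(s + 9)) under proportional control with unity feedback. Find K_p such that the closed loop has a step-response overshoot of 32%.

K_p = 20.7

From %OS = 100·exp(−πζ/√(1−ζ²)) = 32%, ζ = −ln(0.32)/√(π²+ln²(0.32)) = 0.341.
Characteristic equation s² + 9s + 8.4K_p = 0 gives ζ = 9/(2√(8.4K_p)).
Setting ζ = 0.341: √(8.4K_p) = 9/(2·0.341) = 13.2, so K_p = 174.2/8.4 = 20.7.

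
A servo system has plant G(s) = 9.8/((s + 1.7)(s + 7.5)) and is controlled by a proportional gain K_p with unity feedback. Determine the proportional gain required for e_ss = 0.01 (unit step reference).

K_p = 129

Steady-state error for a unit step on this type-0 loop is 1/(1 + K_p·G(0)).
G(0) = 0.7686. Require 1/(1 + K_p·0.7686) = 0.01, so 1 + 0.7686·K_p = 100.
K_p = (100 − 1)/0.7686 = 129.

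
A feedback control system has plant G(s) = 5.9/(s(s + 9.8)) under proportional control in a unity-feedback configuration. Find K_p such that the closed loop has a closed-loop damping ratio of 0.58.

K_p = 12.1

Closed-loop characteristic equation: s² + 9.8s + K_p·5.9 = 0.
So ω_n = √(5.9K_p) and 2ζω_n = 9.8, giving ζ = 9.8/(2√(5.9K_p)).
Setting ζ = 0.58: √(5.9K_p) = 9.8/(2·0.58) = 8.448, so K_p = 71.37/5.9 = 12.1.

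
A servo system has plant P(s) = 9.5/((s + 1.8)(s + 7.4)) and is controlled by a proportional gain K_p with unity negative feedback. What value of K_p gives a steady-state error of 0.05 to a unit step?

K_p = 26.6

For a type-0 loop with proportional control, e_ss = 1/(1 + K_p·P(0)).
P(0) = 0.7132. Require 1/(1 + K_p·0.7132) = 0.05, so 1 + 0.7132·K_p = 20.
K_p = (20 − 1)/0.7132 = 26.6.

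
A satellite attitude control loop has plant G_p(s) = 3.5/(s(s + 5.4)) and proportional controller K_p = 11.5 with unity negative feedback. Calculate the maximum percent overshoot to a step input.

Closed-loop characteristic equation: s² + 5.4s + 40.25 = 0, so ω_n = 6.344 rad/s and ζ = 5.4/(2·6.344) = 0.4256.
%OS = 100·exp(−πζ/√(1−ζ²)) = 100·exp(−π·0.4256/√0.8189) = 22.8%.

22.8%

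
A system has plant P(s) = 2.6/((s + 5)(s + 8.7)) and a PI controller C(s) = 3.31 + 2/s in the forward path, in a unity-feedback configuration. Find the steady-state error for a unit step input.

0

The open loop C(s)P(s) has a pole at the origin (type 1), so the static position error constant is infinite and e_ss = 1/(1+∞) = 0.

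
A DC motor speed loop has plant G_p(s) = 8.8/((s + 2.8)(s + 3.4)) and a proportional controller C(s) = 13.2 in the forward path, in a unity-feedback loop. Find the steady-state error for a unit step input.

The loop is type 0. Static position error constant K_pos = C(0)·G_p(0) = 13.2·0.9244 = 12.2.
Steady-state error to a unit step: e_ss = 1/(1+K_pos) = 1/13.2 = 0.0757.

0.0757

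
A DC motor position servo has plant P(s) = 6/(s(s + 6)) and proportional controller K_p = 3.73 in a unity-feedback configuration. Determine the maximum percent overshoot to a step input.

Closed-loop characteristic equation: s² + 6s + 22.38 = 0, so ω_n = 4.731 rad/s and ζ = 6/(2·4.731) = 0.6341.
%OS = 100·exp(−πζ/√(1−ζ²)) = 100·exp(−π·0.6341/√0.5979) = 7.6%.

7.6%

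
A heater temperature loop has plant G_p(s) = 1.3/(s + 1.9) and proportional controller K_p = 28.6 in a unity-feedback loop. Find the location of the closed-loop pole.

s = -39.08

Closed-loop transfer function: T(s) = K_p·G_p(s)/(1 + K_p·G_p(s)) = 37.18/(s + 1.9 + 37.18) = 37.18/(s + 39.08).
The closed-loop pole is at s = −39.08.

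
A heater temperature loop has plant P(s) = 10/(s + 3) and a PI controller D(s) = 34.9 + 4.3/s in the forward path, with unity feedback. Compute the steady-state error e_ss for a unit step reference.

0

The open loop D(s)P(s) has a pole at the origin (type 1), so the static position error constant is infinite and e_ss = 1/(1+∞) = 0.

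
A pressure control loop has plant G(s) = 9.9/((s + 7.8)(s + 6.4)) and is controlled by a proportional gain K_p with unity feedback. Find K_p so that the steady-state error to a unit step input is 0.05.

The loop is type 0, so e_ss(step) = 1/(1 + K_pos) with K_pos = K_p·G(0).
G(0) = 0.1983. Require 1/(1 + K_p·0.1983) = 0.05, so 1 + 0.1983·K_p = 20.
K_p = (20 − 1)/0.1983 = 95.8.

K_p = 95.8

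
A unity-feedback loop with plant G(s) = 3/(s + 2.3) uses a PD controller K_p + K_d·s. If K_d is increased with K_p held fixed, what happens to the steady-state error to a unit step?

K_d affects only the transient (the s-coefficient); the DC loop gain, and hence e_ss, depends only on K_p.

unchanged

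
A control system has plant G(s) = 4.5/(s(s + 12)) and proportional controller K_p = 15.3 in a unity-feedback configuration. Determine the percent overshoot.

3.73%

From 1 + K_pG(s) = 0: s² + 12s + 68.85 = 0 ⇒ ω_n = 8.298, ζ = 0.7231.
%OS = 100·exp(−πζ/√(1−ζ²)) = 100·exp(−π·0.7231/√0.4771) = 3.73%.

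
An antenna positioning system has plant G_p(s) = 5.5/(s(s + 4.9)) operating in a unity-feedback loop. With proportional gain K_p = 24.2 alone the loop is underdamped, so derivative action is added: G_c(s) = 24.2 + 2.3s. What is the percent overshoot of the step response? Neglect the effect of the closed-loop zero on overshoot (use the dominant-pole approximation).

Forward path: (24.2 + 2.3s)·5.5/(s(s+4.9)). The closed-loop characteristic equation is s² + (4.9 + 5.5·2.3)s + 5.5·24.2 = 0.
That is s² + 17.55s + 133.1 = 0, so ω_n = 11.54 rad/s and ζ = 17.55/(2·11.54) = 0.7606.
%OS = 100·exp(−πζ/√(1−ζ²)) = 2.52%.

2.52%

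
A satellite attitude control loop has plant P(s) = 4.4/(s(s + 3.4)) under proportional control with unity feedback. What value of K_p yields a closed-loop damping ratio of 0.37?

K_p = 4.8

Closed-loop characteristic equation: s² + 3.4s + K_p·4.4 = 0.
So ω_n = √(4.4K_p) and 2ζω_n = 3.4, giving ζ = 3.4/(2√(4.4K_p)).
Setting ζ = 0.37: √(4.4K_p) = 3.4/(2·0.37) = 4.595, so K_p = 21.11/4.4 = 4.8.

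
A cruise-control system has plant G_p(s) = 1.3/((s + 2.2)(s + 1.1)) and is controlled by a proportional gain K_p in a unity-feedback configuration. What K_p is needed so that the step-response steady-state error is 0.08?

K_p = 21.4

Steady-state error for a unit step on this type-0 loop is 1/(1 + K_p·G_p(0)).
G_p(0) = 0.5372. Require 1/(1 + K_p·0.5372) = 0.08, so 1 + 0.5372·K_p = 12.5.
K_p = (12.5 − 1)/0.5372 = 21.4.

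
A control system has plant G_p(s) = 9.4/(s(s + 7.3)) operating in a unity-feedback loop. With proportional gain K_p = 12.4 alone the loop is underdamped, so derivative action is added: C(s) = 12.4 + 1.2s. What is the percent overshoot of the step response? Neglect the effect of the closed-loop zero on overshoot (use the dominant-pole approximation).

0.496%

Forward path: (12.4 + 1.2s)·9.4/(s(s+7.3)). The closed-loop characteristic equation is s² + (7.3 + 9.4·1.2)s + 9.4·12.4 = 0.
That is s² + 18.58s + 116.6 = 0, so ω_n = 10.8 rad/s and ζ = 18.58/(2·10.8) = 0.8605.
%OS = 100·exp(−πζ/√(1−ζ²)) = 0.496%.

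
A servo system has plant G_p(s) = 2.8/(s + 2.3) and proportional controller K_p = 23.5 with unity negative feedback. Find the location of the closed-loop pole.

Closed-loop transfer function: T(s) = K_p·G_p(s)/(1 + K_p·G_p(s)) = 65.8/(s + 2.3 + 65.8) = 65.8/(s + 68.1).
The closed-loop pole is at s = −68.1.

s = -68.1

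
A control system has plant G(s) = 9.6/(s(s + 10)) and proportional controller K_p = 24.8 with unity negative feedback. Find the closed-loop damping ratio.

With unity feedback the closed-loop characteristic equation is s² + 10s + 24.8·9.6 = s² + 10s + 238.1 = 0.
So ω_n² = 238.1 ⇒ ω_n = 15.43 rad/s, and ζ = 10/(2ω_n) = 0.324.

ζ = 0.324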